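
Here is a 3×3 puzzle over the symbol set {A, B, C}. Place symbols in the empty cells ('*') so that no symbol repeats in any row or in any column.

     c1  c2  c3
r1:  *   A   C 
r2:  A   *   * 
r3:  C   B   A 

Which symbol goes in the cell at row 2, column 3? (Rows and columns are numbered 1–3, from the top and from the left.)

B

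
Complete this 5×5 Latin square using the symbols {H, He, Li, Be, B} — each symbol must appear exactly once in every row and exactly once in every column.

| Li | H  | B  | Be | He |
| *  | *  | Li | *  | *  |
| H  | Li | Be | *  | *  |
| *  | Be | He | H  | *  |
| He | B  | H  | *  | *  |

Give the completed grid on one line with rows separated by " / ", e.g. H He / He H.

Cell (r2,c2): row 2 has {Li}; column 2 has {H,Li,Be,B} → He.
Cell (r2,c4): row 2 has {He,Li}; column 4 has {H,Be} → B.
Cell (r3,c4): row 3 has {H,Li,Be}; column 4 has {H,Be,B} → He.
Cell (r3,c5): row 3 has {H,He,Li,Be}; column 5 has {He} → B.
Cell (r4,c1): row 4 has {H,He,Be}; column 1 has {H,He,Li} → B.
Cell (r4,c5): row 4 has {H,He,Be,B}; column 5 has {He,B} → Li.
Cell (r5,c4): row 5 has {H,He,B}; column 4 has {H,He,Be,B} → Li.
Cell (r5,c5): row 5 has {H,He,Li,B}; column 5 has {He,Li,B} → Be.
Cell (r2,c1): row 2 has {He,Li,B}; column 1 has {H,He,Li,B} → Be.
Cell (r2,c5): row 2 has {He,Li,Be,B}; column 5 has {He,Li,Be,B} → H.

Li H B Be He / Be He Li B H / H Li Be He B / B Be He H Li / He B H Li Be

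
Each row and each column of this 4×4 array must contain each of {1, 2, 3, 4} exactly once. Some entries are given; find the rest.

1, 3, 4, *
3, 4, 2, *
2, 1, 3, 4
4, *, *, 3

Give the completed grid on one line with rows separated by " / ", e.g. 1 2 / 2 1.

(r1,c4): row 1 has {1,3,4}; column 4 has {3,4}, so it must be 2.
(r2,c4): row 2 has {2,3,4}; column 4 has {2,3,4}, so it must be 1.
(r4,c2): row 4 has {3,4}; column 2 has {1,3,4}, so it must be 2.
(r4,c3): row 4 has {2,3,4}; column 3 has {2,3,4}, so it must be 1.

1 3 4 2 / 3 4 2 1 / 2 1 3 4 / 4 2 1 3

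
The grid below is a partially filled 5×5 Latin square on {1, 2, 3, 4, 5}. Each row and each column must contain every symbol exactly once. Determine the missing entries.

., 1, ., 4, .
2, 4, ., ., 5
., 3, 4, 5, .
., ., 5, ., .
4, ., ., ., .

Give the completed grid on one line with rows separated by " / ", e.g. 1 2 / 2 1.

5 1 2 4 3 / 2 4 1 3 5 / 1 3 4 5 2 / 3 2 5 1 4 / 4 5 3 2 1

(r3,c1): row 3 has {3,4,5}; column 1 has {2,4}, so it must be 1.
(r3,c5): row 3 has {1,3,4,5}; column 5 has {5}, so it must be 2.
(r4,c1): row 4 has {5}; column 1 has {1,2,4}, so it must be 3.
(r4,c2): row 4 has {3,5}; column 2 has {1,3,4}, so it must be 2.
(r4,c4): row 4 has {2,3,5}; column 4 has {4,5}, so it must be 1.
(r4,c5): row 4 has {1,2,3,5}; column 5 has {2,5}, so it must be 4.
(r5,c2): row 5 has {4}; column 2 has {1,2,3,4}, so it must be 5.
(r1,c1): row 1 has {1,4}; column 1 has {1,2,3,4}, so it must be 5.
(r1,c5): row 1 has {1,4,5}; column 5 has {2,4,5}, so it must be 3.
(r2,c4): row 2 has {2,4,5}; column 4 has {1,4,5}, so it must be 3.
(r5,c4): row 5 has {4,5}; column 4 has {1,3,4,5}, so it must be 2.
(r5,c5): row 5 has {2,4,5}; column 5 has {2,3,4,5}, so it must be 1.
(r1,c3): row 1 has {1,3,4,5}; column 3 has {4,5}, so it must be 2.
(r2,c3): row 2 has {2,3,4,5}; column 3 has {2,4,5}, so it must be 1.
(r5,c3): row 5 has {1,2,4,5}; column 3 has {1,2,4,5}, so it must be 3.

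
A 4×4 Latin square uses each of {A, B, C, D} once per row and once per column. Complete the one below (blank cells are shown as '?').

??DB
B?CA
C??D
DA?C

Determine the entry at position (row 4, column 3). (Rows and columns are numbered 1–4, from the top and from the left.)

(r1,c1) = A
(r1,c2) = C
(r2,c2) = D
(r3,c2) = B
(r3,c3) = A
(r4,c3) = B

B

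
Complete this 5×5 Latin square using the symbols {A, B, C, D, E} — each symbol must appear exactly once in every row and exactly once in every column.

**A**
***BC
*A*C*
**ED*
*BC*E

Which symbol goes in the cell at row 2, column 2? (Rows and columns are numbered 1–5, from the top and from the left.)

E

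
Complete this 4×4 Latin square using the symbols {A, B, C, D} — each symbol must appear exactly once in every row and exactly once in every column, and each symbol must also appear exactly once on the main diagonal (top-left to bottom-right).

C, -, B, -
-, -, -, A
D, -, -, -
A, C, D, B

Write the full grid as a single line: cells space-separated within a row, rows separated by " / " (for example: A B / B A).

(r1,c4): row 1 has {B,C}; column 4 has {A,B}, so it must be D.
(r2,c1): row 2 has {A}; column 1 has {A,C,D}, so it must be B.
(r2,c2): row 2 has {A,B}; column 2 has {C}; the diagonal has {B,C}, so it must be D.
(r2,c3): row 2 has {A,B,D}; column 3 has {B,D}, so it must be C.
(r3,c3): row 3 has {D}; column 3 has {B,C,D}; the diagonal has {B,C,D}, so it must be A.
(r3,c4): row 3 has {A,D}; column 4 has {A,B,D}, so it must be C.
(r1,c2): row 1 has {B,C,D}; column 2 has {C,D}, so it must be A.
(r3,c2): row 3 has {A,C,D}; column 2 has {A,C,D}, so it must be B.

C A B D / B D C A / D B A C / A C D B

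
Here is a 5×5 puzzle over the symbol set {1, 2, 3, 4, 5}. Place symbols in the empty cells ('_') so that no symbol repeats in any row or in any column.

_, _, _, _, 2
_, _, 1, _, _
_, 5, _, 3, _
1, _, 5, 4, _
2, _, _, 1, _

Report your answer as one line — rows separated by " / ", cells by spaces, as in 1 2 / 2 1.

3 1 4 5 2 / 5 3 1 2 4 / 4 5 2 3 1 / 1 2 5 4 3 / 2 4 3 1 5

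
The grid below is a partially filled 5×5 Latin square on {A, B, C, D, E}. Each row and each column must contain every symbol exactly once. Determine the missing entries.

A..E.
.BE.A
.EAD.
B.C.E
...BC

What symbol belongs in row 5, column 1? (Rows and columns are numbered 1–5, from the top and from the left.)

At row 2, column 4: row 2 has {A,B,E}; column 4 has {B,D,E}; that leaves C.
At row 3, column 1: row 3 has {A,D,E}; column 1 has {A,B}; that leaves C.
At row 3, column 5: row 3 has {A,C,D,E}; column 5 has {A,C,E}; that leaves B.
At row 4, column 4: row 4 has {B,C,E}; column 4 has {B,C,D,E}; that leaves A.
At row 5, column 3: row 5 has {B,C}; column 3 has {A,C,E}; that leaves D.
At row 1, column 3: row 1 has {A,E}; column 3 has {A,C,D,E}; that leaves B.
At row 1, column 5: row 1 has {A,B,E}; column 5 has {A,B,C,E}; that leaves D.
At row 2, column 1: row 2 has {A,B,C,E}; column 1 has {A,B,C}; that leaves D.
At row 4, column 2: row 4 has {A,B,C,E}; column 2 has {B,E}; that leaves D.
At row 5, column 1: row 5 has {B,C,D}; column 1 has {A,B,C,D}; that leaves E.

E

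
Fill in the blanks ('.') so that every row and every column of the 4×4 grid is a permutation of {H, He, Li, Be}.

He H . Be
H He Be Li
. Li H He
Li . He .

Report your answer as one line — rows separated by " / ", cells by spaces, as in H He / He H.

He H Li Be / H He Be Li / Be Li H He / Li Be He H

(r1,c3) = Li
(r3,c1) = Be
(r4,c2) = Be
(r4,c4) = H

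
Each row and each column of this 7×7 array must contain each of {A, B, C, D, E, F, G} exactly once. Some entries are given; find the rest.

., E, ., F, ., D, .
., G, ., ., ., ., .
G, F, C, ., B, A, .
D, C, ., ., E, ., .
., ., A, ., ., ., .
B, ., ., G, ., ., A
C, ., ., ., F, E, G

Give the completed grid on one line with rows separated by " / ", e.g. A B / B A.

(r1,c1) = A
(r6,c2) = D
(r6,c5) = C
(r6,c6) = F
(r1,c5) = G
(r5,c2) = B
(r5,c5) = D
(r6,c3) = E
(r7,c2) = A
(r1,c3) = B
(r1,c7) = C
(r2,c5) = A
(r7,c3) = D
(r7,c4) = B
(r2,c3) = F
(r4,c3) = G
(r4,c4) = A
(r4,c6) = B
(r4,c7) = F
(r5,c7) = E
(r2,c1) = E
(r2,c6) = C
(r3,c7) = D
(r5,c1) = F
(r5,c4) = C
(r5,c6) = G
(r2,c4) = D
(r2,c7) = B
(r3,c4) = E

A E B F G D C / E G F D A C B / G F C E B A D / D C G A E B F / F B A C D G E / B D E G C F A / C A D B F E G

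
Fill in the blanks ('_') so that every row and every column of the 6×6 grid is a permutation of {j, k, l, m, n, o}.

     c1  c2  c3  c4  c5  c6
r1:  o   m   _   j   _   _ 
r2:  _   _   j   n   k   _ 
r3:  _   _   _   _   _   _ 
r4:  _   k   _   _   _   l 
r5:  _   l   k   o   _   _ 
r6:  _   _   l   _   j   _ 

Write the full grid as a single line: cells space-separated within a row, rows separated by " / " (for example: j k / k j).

(r1,c3) = n
(r1,c5) = l
(r1,c6) = k
(r2,c2) = o
(r2,c6) = m
(r4,c4) = m
(r6,c2) = n
(r6,c4) = k
(r6,c6) = o
(r2,c1) = l
(r3,c2) = j
(r3,c4) = l
(r3,c6) = n
(r4,c3) = o
(r4,c5) = n
(r5,c5) = m
(r5,c6) = j
(r6,c1) = m
(r3,c1) = k
(r3,c3) = m
(r3,c5) = o
(r4,c1) = j
(r5,c1) = n

o m n j l k / l o j n k m / k j m l o n / j k o m n l / n l k o m j / m n l k j o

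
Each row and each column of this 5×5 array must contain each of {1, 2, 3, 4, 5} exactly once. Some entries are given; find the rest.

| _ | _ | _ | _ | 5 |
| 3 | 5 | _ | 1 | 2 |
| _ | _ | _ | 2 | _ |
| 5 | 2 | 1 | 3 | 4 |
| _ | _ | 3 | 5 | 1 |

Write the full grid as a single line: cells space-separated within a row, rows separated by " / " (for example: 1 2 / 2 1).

1 3 2 4 5 / 3 5 4 1 2 / 4 1 5 2 3 / 5 2 1 3 4 / 2 4 3 5 1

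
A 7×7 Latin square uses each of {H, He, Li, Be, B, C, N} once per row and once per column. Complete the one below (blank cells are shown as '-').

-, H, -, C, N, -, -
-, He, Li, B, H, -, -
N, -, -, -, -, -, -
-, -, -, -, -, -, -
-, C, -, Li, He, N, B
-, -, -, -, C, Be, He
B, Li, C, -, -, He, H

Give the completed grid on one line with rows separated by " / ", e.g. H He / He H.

He H B C N Li Be / Be He Li B H C N / N Be H He Li B C / C N He Be B H Li / H C Be Li He N B / Li B N H C Be He / B Li C N Be He H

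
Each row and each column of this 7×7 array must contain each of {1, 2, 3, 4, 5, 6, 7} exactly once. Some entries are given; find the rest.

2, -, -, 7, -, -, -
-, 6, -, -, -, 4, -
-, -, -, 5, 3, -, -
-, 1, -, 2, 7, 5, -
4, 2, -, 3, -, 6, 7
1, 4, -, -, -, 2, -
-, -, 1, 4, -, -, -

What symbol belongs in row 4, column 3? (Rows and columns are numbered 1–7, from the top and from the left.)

row 2 has {4,6}; column 4 has {2,3,4,5,7} — only 1 is left for (r2,c4).
row 3 has {3,5}; column 2 has {1,2,4,6} — only 7 is left for (r3,c2).
row 3 has {3,5,7}; column 6 has {2,4,5,6} — only 1 is left for (r3,c6).
row 5 has {2,3,4,6,7}; column 3 has {1} — only 5 is left for (r5,c3).
row 5 has {2,3,4,5,6,7}; column 5 has {3,7} — only 1 is left for (r5,c5).
row 6 has {1,2,4}; column 4 has {1,2,3,4,5,7} — only 6 is left for (r6,c4).
row 6 has {1,2,4,6}; column 5 has {1,3,7} — only 5 is left for (r6,c5).
row 6 has {1,2,4,5,6}; column 7 has {7} — only 3 is left for (r6,c7).
row 1 has {2,7}; column 6 has {1,2,4,5,6} — only 3 is left for (r1,c6).
row 2 has {1,4,6}; column 5 has {1,3,5,7} — only 2 is left for (r2,c5).
row 2 has {1,2,4,6}; column 7 has {3,7} — only 5 is left for (r2,c7).
row 3 has {1,3,5,7}; column 1 has {1,2,4} — only 6 is left for (r3,c1).
row 4 has {1,2,5,7}; column 1 has {1,2,4,6} — only 3 is left for (r4,c1).
row 6 has {1,2,3,4,5,6}; column 3 has {1,5} — only 7 is left for (r6,c3).
row 7 has {1,4}; column 5 has {1,2,3,5,7} — only 6 is left for (r7,c5).
row 7 has {1,4,6}; column 6 has {1,2,3,4,5,6} — only 7 is left for (r7,c6).
row 7 has {1,4,6,7}; column 7 has {3,5,7} — only 2 is left for (r7,c7).
row 1 has {2,3,7}; column 2 has {1,2,4,6,7} — only 5 is left for (r1,c2).
row 1 has {2,3,5,7}; column 5 has {1,2,3,5,6,7} — only 4 is left for (r1,c5).
row 2 has {1,2,4,5,6}; column 1 has {1,2,3,4,6} — only 7 is left for (r2,c1).
row 2 has {1,2,4,5,6,7}; column 3 has {1,5,7} — only 3 is left for (r2,c3).
row 3 has {1,3,5,6,7}; column 7 has {2,3,5,7} — only 4 is left for (r3,c7).
row 4 has {1,2,3,5,7}; column 7 has {2,3,4,5,7} — only 6 is left for (r4,c7).
row 7 has {1,2,4,6,7}; column 1 has {1,2,3,4,6,7} — only 5 is left for (r7,c1).
row 7 has {1,2,4,5,6,7}; column 2 has {1,2,4,5,6,7} — only 3 is left for (r7,c2).
row 1 has {2,3,4,5,7}; column 3 has {1,3,5,7} — only 6 is left for (r1,c3).
row 1 has {2,3,4,5,6,7}; column 7 has {2,3,4,5,6,7} — only 1 is left for (r1,c7).
row 3 has {1,3,4,5,6,7}; column 3 has {1,3,5,6,7} — only 2 is left for (r3,c3).
row 4 has {1,2,3,5,6,7}; column 3 has {1,2,3,5,6,7} — only 4 is left for (r4,c3).

4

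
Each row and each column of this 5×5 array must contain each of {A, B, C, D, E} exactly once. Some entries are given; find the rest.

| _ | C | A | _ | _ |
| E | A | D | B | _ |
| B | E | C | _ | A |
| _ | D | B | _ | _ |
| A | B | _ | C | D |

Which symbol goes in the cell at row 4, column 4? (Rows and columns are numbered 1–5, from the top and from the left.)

A

(r1,c1): row 1 has {A,C}; column 1 has {A,B,E}, so it must be D.
(r1,c4): row 1 has {A,C,D}; column 4 has {B,C}, so it must be E.
(r1,c5): row 1 has {A,C,D,E}; column 5 has {A,D}, so it must be B.
(r2,c5): row 2 has {A,B,D,E}; column 5 has {A,B,D}, so it must be C.
(r3,c4): row 3 has {A,B,C,E}; column 4 has {B,C,E}, so it must be D.
(r4,c1): row 4 has {B,D}; column 1 has {A,B,D,E}, so it must be C.
(r4,c4): row 4 has {B,C,D}; column 4 has {B,C,D,E}, so it must be A.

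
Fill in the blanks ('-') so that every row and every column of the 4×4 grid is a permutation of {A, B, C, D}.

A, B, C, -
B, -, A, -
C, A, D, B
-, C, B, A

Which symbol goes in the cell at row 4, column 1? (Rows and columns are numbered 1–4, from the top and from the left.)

D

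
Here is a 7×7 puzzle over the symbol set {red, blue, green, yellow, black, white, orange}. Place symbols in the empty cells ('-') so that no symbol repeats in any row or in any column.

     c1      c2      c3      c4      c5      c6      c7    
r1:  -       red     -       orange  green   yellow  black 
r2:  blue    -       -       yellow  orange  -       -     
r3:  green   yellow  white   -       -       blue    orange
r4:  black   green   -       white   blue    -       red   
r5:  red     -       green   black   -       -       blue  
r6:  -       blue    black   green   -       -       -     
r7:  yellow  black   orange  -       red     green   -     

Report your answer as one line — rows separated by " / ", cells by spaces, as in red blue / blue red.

white red blue orange green yellow black / blue white red yellow orange black green / green yellow white red black blue orange / black green yellow white blue orange red / red orange green black yellow white blue / orange blue black green white red yellow / yellow black orange blue red green white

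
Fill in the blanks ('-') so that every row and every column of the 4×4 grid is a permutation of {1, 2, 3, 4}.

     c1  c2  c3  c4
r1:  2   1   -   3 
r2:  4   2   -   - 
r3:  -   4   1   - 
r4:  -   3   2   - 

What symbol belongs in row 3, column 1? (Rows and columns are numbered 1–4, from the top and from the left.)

row 1 has {1,2,3}; column 3 has {1,2} — only 4 is left for (r1,c3).
row 2 has {2,4}; column 3 has {1,2,4} — only 3 is left for (r2,c3).
row 2 has {2,3,4}; column 4 has {3} — only 1 is left for (r2,c4).
row 3 has {1,4}; column 1 has {2,4} — only 3 is left for (r3,c1).

3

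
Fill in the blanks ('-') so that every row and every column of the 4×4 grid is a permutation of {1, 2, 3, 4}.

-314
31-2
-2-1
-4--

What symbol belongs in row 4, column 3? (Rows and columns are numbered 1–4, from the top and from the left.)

At row 1, column 1: row 1 has {1,3,4}; column 1 has {3}; that leaves 2.
At row 2, column 3: row 2 has {1,2,3}; column 3 has {1}; that leaves 4.
At row 3, column 1: row 3 has {1,2}; column 1 has {2,3}; that leaves 4.
At row 3, column 3: row 3 has {1,2,4}; column 3 has {1,4}; that leaves 3.
At row 4, column 1: row 4 has {4}; column 1 has {2,3,4}; that leaves 1.
At row 4, column 3: row 4 has {1,4}; column 3 has {1,3,4}; that leaves 2.

2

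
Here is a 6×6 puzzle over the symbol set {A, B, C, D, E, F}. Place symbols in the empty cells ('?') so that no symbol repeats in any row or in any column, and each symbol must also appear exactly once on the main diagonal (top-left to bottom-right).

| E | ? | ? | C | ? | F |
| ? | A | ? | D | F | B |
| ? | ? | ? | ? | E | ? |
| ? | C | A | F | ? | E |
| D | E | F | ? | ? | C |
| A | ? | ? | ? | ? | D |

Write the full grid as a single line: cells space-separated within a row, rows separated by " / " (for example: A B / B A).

Cell (r2,c1): row 2 has {A,B,D,F}; column 1 has {A,D,E} → C.
Cell (r2,c3): row 2 has {A,B,C,D,F}; column 3 has {A,F} → E.
Cell (r3,c6): row 3 has {E}; column 6 has {B,C,D,E,F} → A.
Cell (r4,c1): row 4 has {A,C,E,F}; column 1 has {A,C,D,E} → B.
Cell (r4,c5): row 4 has {A,B,C,E,F}; column 5 has {E,F} → D.
Cell (r5,c5): row 5 has {C,D,E,F}; column 5 has {D,E,F}; the diagonal has {A,D,E,F} → B.
Cell (r6,c5): row 6 has {A,D}; column 5 has {B,D,E,F} → C.
Cell (r1,c5): row 1 has {C,E,F}; column 5 has {B,C,D,E,F} → A.
Cell (r3,c1): row 3 has {A,E}; column 1 has {A,B,C,D,E} → F.
Cell (r3,c3): row 3 has {A,E,F}; column 3 has {A,E,F}; the diagonal has {A,B,D,E,F} → C.
Cell (r3,c4): row 3 has {A,C,E,F}; column 4 has {C,D,F} → B.
Cell (r5,c4): row 5 has {B,C,D,E,F}; column 4 has {B,C,D,F} → A.
Cell (r6,c3): row 6 has {A,C,D}; column 3 has {A,C,E,F} → B.
Cell (r6,c4): row 6 has {A,B,C,D}; column 4 has {A,B,C,D,F} → E.
Cell (r1,c3): row 1 has {A,C,E,F}; column 3 has {A,B,C,E,F} → D.
Cell (r3,c2): row 3 has {A,B,C,E,F}; column 2 has {A,C,E} → D.
Cell (r6,c2): row 6 has {A,B,C,D,E}; column 2 has {A,C,D,E} → F.
Cell (r1,c2): row 1 has {A,C,D,E,F}; column 2 has {A,C,D,E,F} → B.

E B D C A F / C A E D F B / F D C B E A / B C A F D E / D E F A B C / A F B E C D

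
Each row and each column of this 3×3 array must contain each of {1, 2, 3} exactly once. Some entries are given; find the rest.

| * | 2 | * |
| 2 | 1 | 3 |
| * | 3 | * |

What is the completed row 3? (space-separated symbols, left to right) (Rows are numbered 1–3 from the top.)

(r1,c3) = 1
(r3,c1) = 1
(r3,c3) = 2

1 3 2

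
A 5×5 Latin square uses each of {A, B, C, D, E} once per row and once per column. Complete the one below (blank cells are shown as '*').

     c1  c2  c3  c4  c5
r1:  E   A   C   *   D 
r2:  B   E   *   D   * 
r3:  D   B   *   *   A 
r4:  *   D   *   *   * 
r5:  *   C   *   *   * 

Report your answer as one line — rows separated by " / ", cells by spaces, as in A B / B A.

E A C B D / B E A D C / D B E C A / C D B A E / A C D E B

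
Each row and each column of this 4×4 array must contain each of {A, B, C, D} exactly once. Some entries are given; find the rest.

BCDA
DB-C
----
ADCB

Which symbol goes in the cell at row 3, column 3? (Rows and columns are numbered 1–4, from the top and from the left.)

Cell (r2,c3): row 2 has {B,C,D}; column 3 has {C,D} → A.
Cell (r3,c1): row 3 is empty so far; column 1 has {A,B,D} → C.
Cell (r3,c2): row 3 has {C}; column 2 has {B,C,D} → A.
Cell (r3,c3): row 3 has {A,C}; column 3 has {A,C,D} → B.

B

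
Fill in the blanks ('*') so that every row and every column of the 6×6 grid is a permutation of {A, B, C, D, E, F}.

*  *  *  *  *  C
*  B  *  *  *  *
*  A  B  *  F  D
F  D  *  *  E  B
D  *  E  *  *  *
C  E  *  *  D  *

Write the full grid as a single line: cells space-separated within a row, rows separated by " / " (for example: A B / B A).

B F D E A C / A B F D C E / E A B C F D / F D C A E B / D C E F B A / C E A B D F

(r1,c2) = F
(r3,c1) = E
(r3,c4) = C
(r4,c4) = A
(r5,c2) = C
(r2,c1) = A
(r2,c5) = C
(r4,c3) = C
(r1,c1) = B
(r1,c5) = A
(r5,c5) = B
(r1,c3) = D
(r1,c4) = E
(r2,c3) = F
(r2,c4) = D
(r2,c6) = E
(r5,c4) = F
(r5,c6) = A
(r6,c3) = A
(r6,c4) = B
(r6,c6) = F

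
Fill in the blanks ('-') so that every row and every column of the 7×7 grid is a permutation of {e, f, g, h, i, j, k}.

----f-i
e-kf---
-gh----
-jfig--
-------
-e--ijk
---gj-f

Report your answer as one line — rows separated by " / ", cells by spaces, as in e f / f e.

g h j e f k i / e i k f h g j / i g h j k f e / k j f i g e h / j f i k e h g / f e g h i j k / h k e g j i f

Cell (r2,c5): row 2 has {e,f,k}; column 5 has {f,g,i,j} → h.
Cell (r6,c3): row 6 has {e,i,j,k}; column 3 has {f,h,k} → g.
Cell (r6,c4): row 6 has {e,g,i,j,k}; column 4 has {f,g,i} → h.
Cell (r2,c2): row 2 has {e,f,h,k}; column 2 has {e,g,j} → i.
Cell (r2,c6): row 2 has {e,f,h,i,k}; column 6 has {j} → g.
Cell (r2,c7): row 2 has {e,f,g,h,i,k}; column 7 has {f,i,k} → j.
Cell (r3,c7): row 3 has {g,h}; column 7 has {f,i,j,k} → e.
Cell (r4,c7): row 4 has {f,g,i,j}; column 7 has {e,f,i,j,k} → h.
Cell (r5,c7): row 5 is empty so far; column 7 has {e,f,h,i,j,k} → g.
Cell (r6,c1): row 6 has {e,g,h,i,j,k}; column 1 has {e} → f.
Cell (r3,c5): row 3 has {e,g,h}; column 5 has {f,g,h,i,j} → k.
Cell (r4,c1): row 4 has {f,g,h,i,j}; column 1 has {e,f} → k.
Cell (r4,c6): row 4 has {f,g,h,i,j,k}; column 6 has {g,j} → e.
Cell (r5,c5): row 5 has {g}; column 5 has {f,g,h,i,j,k} → e.
Cell (r3,c4): row 3 has {e,g,h,k}; column 4 has {f,g,h,i} → j.
Cell (r5,c4): row 5 has {e,g}; column 4 has {f,g,h,i,j} → k.
Cell (r1,c4): row 1 has {f,i}; column 4 has {f,g,h,i,j,k} → e.
Cell (r3,c1): row 3 has {e,g,h,j,k}; column 1 has {e,f,k} → i.
Cell (r3,c6): row 3 has {e,g,h,i,j,k}; column 6 has {e,g,j} → f.
Cell (r7,c1): row 7 has {f,g,j}; column 1 has {e,f,i,k} → h.
Cell (r7,c2): row 7 has {f,g,h,j}; column 2 has {e,g,i,j} → k.
Cell (r7,c6): row 7 has {f,g,h,j,k}; column 6 has {e,f,g,j} → i.
Cell (r1,c2): row 1 has {e,f,i}; column 2 has {e,g,i,j,k} → h.
Cell (r1,c3): row 1 has {e,f,h,i}; column 3 has {f,g,h,k} → j.
Cell (r1,c6): row 1 has {e,f,h,i,j}; column 6 has {e,f,g,i,j} → k.
Cell (r5,c1): row 5 has {e,g,k}; column 1 has {e,f,h,i,k} → j.
Cell (r5,c2): row 5 has {e,g,j,k}; column 2 has {e,g,h,i,j,k} → f.
Cell (r5,c3): row 5 has {e,f,g,j,k}; column 3 has {f,g,h,j,k} → i.
Cell (r5,c6): row 5 has {e,f,g,i,j,k}; column 6 has {e,f,g,i,j,k} → h.
Cell (r7,c3): row 7 has {f,g,h,i,j,k}; column 3 has {f,g,h,i,j,k} → e.
Cell (r1,c1): row 1 has {e,f,h,i,j,k}; column 1 has {e,f,h,i,j,k} → g.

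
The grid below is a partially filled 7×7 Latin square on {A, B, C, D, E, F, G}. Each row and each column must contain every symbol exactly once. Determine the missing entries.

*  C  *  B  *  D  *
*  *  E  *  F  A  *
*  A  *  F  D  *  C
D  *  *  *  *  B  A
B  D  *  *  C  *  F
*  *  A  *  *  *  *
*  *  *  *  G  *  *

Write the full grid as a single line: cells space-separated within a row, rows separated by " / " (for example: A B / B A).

Cell (r4,c5): row 4 has {A,B,D}; column 5 has {C,D,F,G} → E.
Cell (r5,c3): row 5 has {B,C,D,F}; column 3 has {A,E} → G.
Cell (r5,c6): row 5 has {B,C,D,F,G}; column 6 has {A,B,D} → E.
Cell (r6,c5): row 6 has {A}; column 5 has {C,D,E,F,G} → B.
Cell (r1,c3): row 1 has {B,C,D}; column 3 has {A,E,G} → F.
Cell (r1,c5): row 1 has {B,C,D,F}; column 5 has {B,C,D,E,F,G} → A.
Cell (r3,c3): row 3 has {A,C,D,F}; column 3 has {A,E,F,G} → B.
Cell (r3,c6): row 3 has {A,B,C,D,F}; column 6 has {A,B,D,E} → G.
Cell (r4,c3): row 4 has {A,B,D,E}; column 3 has {A,B,E,F,G} → C.
Cell (r4,c4): row 4 has {A,B,C,D,E}; column 4 has {B,F} → G.
Cell (r5,c4): row 5 has {B,C,D,E,F,G}; column 4 has {B,F,G} → A.
Cell (r7,c3): row 7 has {G}; column 3 has {A,B,C,E,F,G} → D.
Cell (r3,c1): row 3 has {A,B,C,D,F,G}; column 1 has {B,D} → E.
Cell (r4,c2): row 4 has {A,B,C,D,E,G}; column 2 has {A,C,D} → F.
Cell (r1,c1): row 1 has {A,B,C,D,F}; column 1 has {B,D,E} → G.
Cell (r1,c7): row 1 has {A,B,C,D,F,G}; column 7 has {A,C,F} → E.
Cell (r2,c1): row 2 has {A,E,F}; column 1 has {B,D,E,G} → C.
Cell (r2,c4): row 2 has {A,C,E,F}; column 4 has {A,B,F,G} → D.
Cell (r6,c1): row 6 has {A,B}; column 1 has {B,C,D,E,G} → F.
Cell (r6,c6): row 6 has {A,B,F}; column 6 has {A,B,D,E,G} → C.
Cell (r7,c1): row 7 has {D,G}; column 1 has {B,C,D,E,F,G} → A.
Cell (r7,c6): row 7 has {A,D,G}; column 6 has {A,B,C,D,E,G} → F.
Cell (r7,c7): row 7 has {A,D,F,G}; column 7 has {A,C,E,F} → B.
Cell (r2,c7): row 2 has {A,C,D,E,F}; column 7 has {A,B,C,E,F} → G.
Cell (r6,c4): row 6 has {A,B,C,F}; column 4 has {A,B,D,F,G} → E.
Cell (r6,c7): row 6 has {A,B,C,E,F}; column 7 has {A,B,C,E,F,G} → D.
Cell (r7,c2): row 7 has {A,B,D,F,G}; column 2 has {A,C,D,F} → E.
Cell (r7,c4): row 7 has {A,B,D,E,F,G}; column 4 has {A,B,D,E,F,G} → C.
Cell (r2,c2): row 2 has {A,C,D,E,F,G}; column 2 has {A,C,D,E,F} → B.
Cell (r6,c2): row 6 has {A,B,C,D,E,F}; column 2 has {A,B,C,D,E,F} → G.

G C F B A D E / C B E D F A G / E A B F D G C / D F C G E B A / B D G A C E F / F G A E B C D / A E D C G F B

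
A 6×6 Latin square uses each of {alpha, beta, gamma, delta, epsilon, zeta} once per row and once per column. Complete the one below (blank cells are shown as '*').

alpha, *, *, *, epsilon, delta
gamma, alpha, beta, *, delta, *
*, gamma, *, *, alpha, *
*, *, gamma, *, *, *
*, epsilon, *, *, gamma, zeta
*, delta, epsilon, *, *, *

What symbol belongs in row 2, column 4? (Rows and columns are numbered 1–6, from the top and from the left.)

zeta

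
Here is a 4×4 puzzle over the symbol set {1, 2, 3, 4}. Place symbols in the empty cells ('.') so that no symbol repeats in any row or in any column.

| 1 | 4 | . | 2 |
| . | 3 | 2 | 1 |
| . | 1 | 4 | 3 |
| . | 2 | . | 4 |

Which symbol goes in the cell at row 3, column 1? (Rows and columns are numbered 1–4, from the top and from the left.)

2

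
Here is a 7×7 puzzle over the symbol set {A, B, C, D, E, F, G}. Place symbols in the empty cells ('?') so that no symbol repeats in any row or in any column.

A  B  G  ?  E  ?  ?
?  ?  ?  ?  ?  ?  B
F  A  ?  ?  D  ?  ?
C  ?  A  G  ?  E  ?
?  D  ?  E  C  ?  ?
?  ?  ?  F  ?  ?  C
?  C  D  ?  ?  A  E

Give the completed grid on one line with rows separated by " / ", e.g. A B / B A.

(r3,c7) = G
(r4,c2) = F
(r4,c5) = B
(r4,c7) = D
(r7,c4) = B
(r1,c7) = F
(r3,c4) = C
(r3,c6) = B
(r5,c7) = A
(r7,c1) = G
(r7,c5) = F
(r1,c4) = D
(r1,c6) = C
(r2,c4) = A
(r2,c5) = G
(r3,c3) = E
(r5,c1) = B
(r5,c3) = F
(r5,c6) = G
(r6,c3) = B
(r6,c5) = A
(r6,c6) = D
(r2,c2) = E
(r2,c3) = C
(r2,c6) = F
(r6,c1) = E
(r6,c2) = G
(r2,c1) = D

A B G D E C F / D E C A G F B / F A E C D B G / C F A G B E D / B D F E C G A / E G B F A D C / G C D B F A E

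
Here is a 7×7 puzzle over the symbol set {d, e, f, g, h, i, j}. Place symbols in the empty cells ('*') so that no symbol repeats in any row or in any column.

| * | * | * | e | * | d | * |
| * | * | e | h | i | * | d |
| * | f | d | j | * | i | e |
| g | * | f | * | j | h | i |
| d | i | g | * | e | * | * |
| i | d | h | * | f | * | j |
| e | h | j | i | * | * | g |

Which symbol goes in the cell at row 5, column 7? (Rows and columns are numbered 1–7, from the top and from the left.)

h

At row 1, column 3: row 1 has {d,e}; column 3 has {d,e,f,g,h,j}; that leaves i.
At row 3, column 1: row 3 has {d,e,f,i,j}; column 1 has {d,e,g,i}; that leaves h.
At row 3, column 5: row 3 has {d,e,f,h,i,j}; column 5 has {e,f,i,j}; that leaves g.
At row 4, column 2: row 4 has {f,g,h,i,j}; column 2 has {d,f,h,i}; that leaves e.
At row 4, column 4: row 4 has {e,f,g,h,i,j}; column 4 has {e,h,i,j}; that leaves d.
At row 5, column 4: row 5 has {d,e,g,i}; column 4 has {d,e,h,i,j}; that leaves f.
At row 5, column 6: row 5 has {d,e,f,g,i}; column 6 has {d,h,i}; that leaves j.
At row 5, column 7: row 5 has {d,e,f,g,i,j}; column 7 has {d,e,g,i,j}; that leaves h.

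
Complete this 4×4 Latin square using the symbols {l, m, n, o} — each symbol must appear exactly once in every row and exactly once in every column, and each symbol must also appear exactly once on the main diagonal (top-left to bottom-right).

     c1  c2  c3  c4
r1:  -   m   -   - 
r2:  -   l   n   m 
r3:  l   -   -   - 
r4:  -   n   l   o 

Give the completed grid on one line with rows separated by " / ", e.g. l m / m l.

n m o l / o l n m / l o m n / m n l o

Cell (r1,c1): row 1 has {m}; column 1 has {l}; the diagonal has {l,o} → n.
Cell (r1,c3): row 1 has {m,n}; column 3 has {l,n} → o.
Cell (r1,c4): row 1 has {m,n,o}; column 4 has {m,o} → l.
Cell (r2,c1): row 2 has {l,m,n}; column 1 has {l,n} → o.
Cell (r3,c2): row 3 has {l}; column 2 has {l,m,n} → o.
Cell (r3,c3): row 3 has {l,o}; column 3 has {l,n,o}; the diagonal has {l,n,o} → m.
Cell (r3,c4): row 3 has {l,m,o}; column 4 has {l,m,o} → n.
Cell (r4,c1): row 4 has {l,n,o}; column 1 has {l,n,o} → m.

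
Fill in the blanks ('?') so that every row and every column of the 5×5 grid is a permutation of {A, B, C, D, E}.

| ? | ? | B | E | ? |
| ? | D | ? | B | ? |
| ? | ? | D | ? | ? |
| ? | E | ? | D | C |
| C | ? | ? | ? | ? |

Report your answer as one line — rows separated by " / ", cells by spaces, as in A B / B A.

D C B E A / A D C B E / E A D C B / B E A D C / C B E A D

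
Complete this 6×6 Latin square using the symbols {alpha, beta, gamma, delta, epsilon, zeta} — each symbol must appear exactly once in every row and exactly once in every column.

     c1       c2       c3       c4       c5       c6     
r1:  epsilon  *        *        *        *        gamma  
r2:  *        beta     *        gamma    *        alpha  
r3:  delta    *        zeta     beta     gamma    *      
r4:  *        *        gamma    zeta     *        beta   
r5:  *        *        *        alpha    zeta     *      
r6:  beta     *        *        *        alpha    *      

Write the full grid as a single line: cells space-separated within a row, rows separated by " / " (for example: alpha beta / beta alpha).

epsilon zeta alpha delta beta gamma / zeta beta epsilon gamma delta alpha / delta alpha zeta beta gamma epsilon / alpha delta gamma zeta epsilon beta / gamma epsilon beta alpha zeta delta / beta gamma delta epsilon alpha zeta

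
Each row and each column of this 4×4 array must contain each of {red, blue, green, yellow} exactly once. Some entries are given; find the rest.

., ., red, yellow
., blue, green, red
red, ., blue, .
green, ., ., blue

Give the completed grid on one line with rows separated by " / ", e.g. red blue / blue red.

blue green red yellow / yellow blue green red / red yellow blue green / green red yellow blue

row 1 has {red,yellow}; column 1 has {red,green} — only blue is left for (r1,c1).
row 1 has {red,blue,yellow}; column 2 has {blue} — only green is left for (r1,c2).
row 2 has {red,blue,green}; column 1 has {red,blue,green} — only yellow is left for (r2,c1).
row 3 has {red,blue}; column 2 has {blue,green} — only yellow is left for (r3,c2).
row 3 has {red,blue,yellow}; column 4 has {red,blue,yellow} — only green is left for (r3,c4).
row 4 has {blue,green}; column 2 has {blue,green,yellow} — only red is left for (r4,c2).
row 4 has {red,blue,green}; column 3 has {red,blue,green} — only yellow is left for (r4,c3).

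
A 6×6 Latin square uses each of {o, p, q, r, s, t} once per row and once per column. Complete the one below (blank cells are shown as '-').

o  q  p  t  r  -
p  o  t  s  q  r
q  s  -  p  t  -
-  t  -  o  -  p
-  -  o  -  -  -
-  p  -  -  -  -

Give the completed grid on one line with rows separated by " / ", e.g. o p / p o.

o q p t r s / p o t s q r / q s r p t o / r t q o s p / s r o q p t / t p s r o q

(r1,c6) = s
(r3,c3) = r
(r3,c6) = o
(r4,c5) = s
(r5,c2) = r
(r5,c4) = q
(r5,c5) = p
(r5,c6) = t
(r6,c4) = r
(r6,c5) = o
(r6,c6) = q
(r4,c1) = r
(r4,c3) = q
(r5,c1) = s
(r6,c1) = t
(r6,c3) = s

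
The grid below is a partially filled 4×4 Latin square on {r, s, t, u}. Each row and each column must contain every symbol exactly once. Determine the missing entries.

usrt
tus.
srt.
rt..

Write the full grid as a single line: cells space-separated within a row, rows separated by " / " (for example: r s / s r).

u s r t / t u s r / s r t u / r t u s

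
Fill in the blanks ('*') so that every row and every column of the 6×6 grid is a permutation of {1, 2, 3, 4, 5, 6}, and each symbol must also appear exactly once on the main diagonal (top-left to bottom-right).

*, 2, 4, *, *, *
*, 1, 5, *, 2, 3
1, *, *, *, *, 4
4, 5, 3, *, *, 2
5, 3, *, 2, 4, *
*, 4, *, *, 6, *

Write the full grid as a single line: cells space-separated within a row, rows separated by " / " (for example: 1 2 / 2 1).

row 2 has {1,2,3,5}; column 1 has {1,4,5} — only 6 is left for (r2,c1).
row 2 has {1,2,3,5,6}; column 4 has {2} — only 4 is left for (r2,c4).
row 3 has {1,4}; column 2 has {1,2,3,4,5} — only 6 is left for (r3,c2).
row 3 has {1,4,6}; column 3 has {3,4,5}; the diagonal has {1,4} — only 2 is left for (r3,c3).
row 4 has {2,3,4,5}; column 4 has {2,4}; the diagonal has {1,2,4} — only 6 is left for (r4,c4).
row 4 has {2,3,4,5,6}; column 5 has {2,4,6} — only 1 is left for (r4,c5).
row 6 has {4,6}; column 3 has {2,3,4,5} — only 1 is left for (r6,c3).
row 6 has {1,4,6}; column 6 has {2,3,4}; the diagonal has {1,2,4,6} — only 5 is left for (r6,c6).
row 1 has {2,4}; column 1 has {1,4,5,6}; the diagonal has {1,2,4,5,6} — only 3 is left for (r1,c1).
row 1 has {2,3,4}; column 5 has {1,2,4,6} — only 5 is left for (r1,c5).
row 3 has {1,2,4,6}; column 5 has {1,2,4,5,6} — only 3 is left for (r3,c5).
row 5 has {2,3,4,5}; column 3 has {1,2,3,4,5} — only 6 is left for (r5,c3).
row 5 has {2,3,4,5,6}; column 6 has {2,3,4,5} — only 1 is left for (r5,c6).
row 6 has {1,4,5,6}; column 1 has {1,3,4,5,6} — only 2 is left for (r6,c1).
row 6 has {1,2,4,5,6}; column 4 has {2,4,6} — only 3 is left for (r6,c4).
row 1 has {2,3,4,5}; column 4 has {2,3,4,6} — only 1 is left for (r1,c4).
row 1 has {1,2,3,4,5}; column 6 has {1,2,3,4,5} — only 6 is left for (r1,c6).
row 3 has {1,2,3,4,6}; column 4 has {1,2,3,4,6} — only 5 is left for (r3,c4).

3 2 4 1 5 6 / 6 1 5 4 2 3 / 1 6 2 5 3 4 / 4 5 3 6 1 2 / 5 3 6 2 4 1 / 2 4 1 3 6 5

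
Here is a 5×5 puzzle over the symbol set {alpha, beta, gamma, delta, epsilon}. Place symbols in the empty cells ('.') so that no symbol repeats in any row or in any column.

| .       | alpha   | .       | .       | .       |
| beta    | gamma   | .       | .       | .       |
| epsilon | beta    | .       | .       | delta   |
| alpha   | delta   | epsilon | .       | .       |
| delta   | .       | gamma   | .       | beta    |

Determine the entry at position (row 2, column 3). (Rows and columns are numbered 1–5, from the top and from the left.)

(r1,c1): row 1 has {alpha}; column 1 has {alpha,beta,delta,epsilon}, so it must be gamma.
(r1,c5): row 1 has {alpha,gamma}; column 5 has {beta,delta}, so it must be epsilon.
(r2,c5): row 2 has {beta,gamma}; column 5 has {beta,delta,epsilon}, so it must be alpha.
(r3,c3): row 3 has {beta,delta,epsilon}; column 3 has {gamma,epsilon}, so it must be alpha.
(r3,c4): row 3 has {alpha,beta,delta,epsilon}; column 4 is empty so far, so it must be gamma.
(r4,c4): row 4 has {alpha,delta,epsilon}; column 4 has {gamma}, so it must be beta.
(r4,c5): row 4 has {alpha,beta,delta,epsilon}; column 5 has {alpha,beta,delta,epsilon}, so it must be gamma.
(r5,c2): row 5 has {beta,gamma,delta}; column 2 has {alpha,beta,gamma,delta}, so it must be epsilon.
(r5,c4): row 5 has {beta,gamma,delta,epsilon}; column 4 has {beta,gamma}, so it must be alpha.
(r1,c4): row 1 has {alpha,gamma,epsilon}; column 4 has {alpha,beta,gamma}, so it must be delta.
(r2,c3): row 2 has {alpha,beta,gamma}; column 3 has {alpha,gamma,epsilon}, so it must be delta.

delta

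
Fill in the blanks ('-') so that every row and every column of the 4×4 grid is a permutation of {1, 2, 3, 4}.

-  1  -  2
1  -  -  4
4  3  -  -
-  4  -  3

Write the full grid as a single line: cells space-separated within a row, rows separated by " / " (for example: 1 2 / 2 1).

3 1 4 2 / 1 2 3 4 / 4 3 2 1 / 2 4 1 3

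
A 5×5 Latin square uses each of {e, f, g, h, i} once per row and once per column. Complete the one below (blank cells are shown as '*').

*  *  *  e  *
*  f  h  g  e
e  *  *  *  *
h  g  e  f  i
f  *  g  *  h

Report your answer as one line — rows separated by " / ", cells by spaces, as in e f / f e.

g h i e f / i f h g e / e i f h g / h g e f i / f e g i h

At row 2, column 1: row 2 has {e,f,g,h}; column 1 has {e,f,h}; that leaves i.
At row 5, column 4: row 5 has {f,g,h}; column 4 has {e,f,g}; that leaves i.
At row 1, column 1: row 1 has {e}; column 1 has {e,f,h,i}; that leaves g.
At row 1, column 5: row 1 has {e,g}; column 5 has {e,h,i}; that leaves f.
At row 3, column 4: row 3 has {e}; column 4 has {e,f,g,i}; that leaves h.
At row 3, column 5: row 3 has {e,h}; column 5 has {e,f,h,i}; that leaves g.
At row 5, column 2: row 5 has {f,g,h,i}; column 2 has {f,g}; that leaves e.
At row 1, column 3: row 1 has {e,f,g}; column 3 has {e,g,h}; that leaves i.
At row 3, column 2: row 3 has {e,g,h}; column 2 has {e,f,g}; that leaves i.
At row 3, column 3: row 3 has {e,g,h,i}; column 3 has {e,g,h,i}; that leaves f.
At row 1, column 2: row 1 has {e,f,g,i}; column 2 has {e,f,g,i}; that leaves h.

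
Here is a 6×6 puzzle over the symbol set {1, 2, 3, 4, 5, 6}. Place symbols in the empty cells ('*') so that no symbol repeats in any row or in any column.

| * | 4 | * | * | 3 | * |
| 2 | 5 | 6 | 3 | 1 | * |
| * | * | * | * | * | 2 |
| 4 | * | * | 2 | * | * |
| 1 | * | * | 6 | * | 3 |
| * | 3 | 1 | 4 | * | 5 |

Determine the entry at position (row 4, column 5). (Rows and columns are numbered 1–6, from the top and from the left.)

Cell (r2,c6): row 2 has {1,2,3,5,6}; column 6 has {2,3,5} → 4.
Cell (r5,c2): row 5 has {1,3,6}; column 2 has {3,4,5} → 2.
Cell (r6,c1): row 6 has {1,3,4,5}; column 1 has {1,2,4} → 6.
Cell (r6,c5): row 6 has {1,3,4,5,6}; column 5 has {1,3} → 2.
Cell (r1,c1): row 1 has {3,4}; column 1 has {1,2,4,6} → 5.
Cell (r1,c3): row 1 has {3,4,5}; column 3 has {1,6} → 2.
Cell (r1,c4): row 1 has {2,3,4,5}; column 4 has {2,3,4,6} → 1.
Cell (r1,c6): row 1 has {1,2,3,4,5}; column 6 has {2,3,4,5} → 6.
Cell (r3,c1): row 3 has {2}; column 1 has {1,2,4,5,6} → 3.
Cell (r3,c4): row 3 has {2,3}; column 4 has {1,2,3,4,6} → 5.
Cell (r4,c6): row 4 has {2,4}; column 6 has {2,3,4,5,6} → 1.
Cell (r3,c3): row 3 has {2,3,5}; column 3 has {1,2,6} → 4.
Cell (r3,c5): row 3 has {2,3,4,5}; column 5 has {1,2,3} → 6.
Cell (r4,c2): row 4 has {1,2,4}; column 2 has {2,3,4,5} → 6.
Cell (r4,c5): row 4 has {1,2,4,6}; column 5 has {1,2,3,6} → 5.

5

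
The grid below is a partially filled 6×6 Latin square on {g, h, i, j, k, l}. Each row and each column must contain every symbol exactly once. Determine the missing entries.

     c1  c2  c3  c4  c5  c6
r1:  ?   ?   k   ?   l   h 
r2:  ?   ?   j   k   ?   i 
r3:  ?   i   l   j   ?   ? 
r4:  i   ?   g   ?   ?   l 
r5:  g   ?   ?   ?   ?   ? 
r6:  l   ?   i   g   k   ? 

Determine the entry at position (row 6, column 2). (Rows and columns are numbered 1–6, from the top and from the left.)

row 1 has {h,k,l}; column 1 has {g,i,l} — only j is left for (r1,c1).
row 1 has {h,j,k,l}; column 2 has {i} — only g is left for (r1,c2).
row 1 has {g,h,j,k,l}; column 4 has {g,j,k} — only i is left for (r1,c4).
row 2 has {i,j,k}; column 1 has {g,i,j,l} — only h is left for (r2,c1).
row 2 has {h,i,j,k}; column 2 has {g,i} — only l is left for (r2,c2).
row 2 has {h,i,j,k,l}; column 5 has {k,l} — only g is left for (r2,c5).
row 3 has {i,j,l}; column 1 has {g,h,i,j,l} — only k is left for (r3,c1).
row 3 has {i,j,k,l}; column 5 has {g,k,l} — only h is left for (r3,c5).
row 3 has {h,i,j,k,l}; column 6 has {h,i,l} — only g is left for (r3,c6).
row 4 has {g,i,l}; column 4 has {g,i,j,k} — only h is left for (r4,c4).
row 4 has {g,h,i,l}; column 5 has {g,h,k,l} — only j is left for (r4,c5).
row 5 has {g}; column 3 has {g,i,j,k,l} — only h is left for (r5,c3).
row 5 has {g,h}; column 4 has {g,h,i,j,k} — only l is left for (r5,c4).
row 5 has {g,h,l}; column 5 has {g,h,j,k,l} — only i is left for (r5,c5).
row 6 has {g,i,k,l}; column 6 has {g,h,i,l} — only j is left for (r6,c6).
row 4 has {g,h,i,j,l}; column 2 has {g,i,l} — only k is left for (r4,c2).
row 5 has {g,h,i,l}; column 2 has {g,i,k,l} — only j is left for (r5,c2).
row 5 has {g,h,i,j,l}; column 6 has {g,h,i,j,l} — only k is left for (r5,c6).
row 6 has {g,i,j,k,l}; column 2 has {g,i,j,k,l} — only h is left for (r6,c2).

h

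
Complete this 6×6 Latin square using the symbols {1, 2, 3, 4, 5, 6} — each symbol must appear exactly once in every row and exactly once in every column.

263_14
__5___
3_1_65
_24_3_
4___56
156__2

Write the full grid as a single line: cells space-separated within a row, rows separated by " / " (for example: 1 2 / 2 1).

2 6 3 5 1 4 / 6 1 5 4 2 3 / 3 4 1 2 6 5 / 5 2 4 6 3 1 / 4 3 2 1 5 6 / 1 5 6 3 4 2

row 1 has {1,2,3,4,6}; column 4 is empty so far — only 5 is left for (r1,c4).
row 2 has {5}; column 1 has {1,2,3,4} — only 6 is left for (r2,c1).
row 3 has {1,3,5,6}; column 2 has {2,5,6} — only 4 is left for (r3,c2).
row 3 has {1,3,4,5,6}; column 4 has {5} — only 2 is left for (r3,c4).
row 4 has {2,3,4}; column 1 has {1,2,3,4,6} — only 5 is left for (r4,c1).
row 4 has {2,3,4,5}; column 6 has {2,4,5,6} — only 1 is left for (r4,c6).
row 5 has {4,5,6}; column 3 has {1,3,4,5,6} — only 2 is left for (r5,c3).
row 6 has {1,2,5,6}; column 5 has {1,3,5,6} — only 4 is left for (r6,c5).
row 2 has {5,6}; column 5 has {1,3,4,5,6} — only 2 is left for (r2,c5).
row 2 has {2,5,6}; column 6 has {1,2,4,5,6} — only 3 is left for (r2,c6).
row 4 has {1,2,3,4,5}; column 4 has {2,5} — only 6 is left for (r4,c4).
row 6 has {1,2,4,5,6}; column 4 has {2,5,6} — only 3 is left for (r6,c4).
row 2 has {2,3,5,6}; column 2 has {2,4,5,6} — only 1 is left for (r2,c2).
row 2 has {1,2,3,5,6}; column 4 has {2,3,5,6} — only 4 is left for (r2,c4).
row 5 has {2,4,5,6}; column 2 has {1,2,4,5,6} — only 3 is left for (r5,c2).
row 5 has {2,3,4,5,6}; column 4 has {2,3,4,5,6} — only 1 is left for (r5,c4).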